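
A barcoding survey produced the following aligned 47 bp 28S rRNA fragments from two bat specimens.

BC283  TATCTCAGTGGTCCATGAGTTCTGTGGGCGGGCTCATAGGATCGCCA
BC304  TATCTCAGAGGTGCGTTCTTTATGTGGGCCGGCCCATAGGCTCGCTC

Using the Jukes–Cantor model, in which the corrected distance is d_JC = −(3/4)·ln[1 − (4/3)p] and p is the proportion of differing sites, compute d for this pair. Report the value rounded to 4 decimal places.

0.3121

Mismatches occur at site 9 (T↔A), site 13 (C↔G), site 15 (A↔G), site 17 (G↔T), site 18 (A↔C), site 19 (G↔T), site 22 (C↔A), site 30 (G↔C), site 34 (T↔C), site 41 (A↔C), site 46 (C↔T), site 47 (A↔C).
p = 12/47 = 0.255319.
d = −0.75 · ln(1 − (4/3)·0.255319) = −0.75 · ln(0.659575) = −0.75 · (-0.416160) = 0.3121.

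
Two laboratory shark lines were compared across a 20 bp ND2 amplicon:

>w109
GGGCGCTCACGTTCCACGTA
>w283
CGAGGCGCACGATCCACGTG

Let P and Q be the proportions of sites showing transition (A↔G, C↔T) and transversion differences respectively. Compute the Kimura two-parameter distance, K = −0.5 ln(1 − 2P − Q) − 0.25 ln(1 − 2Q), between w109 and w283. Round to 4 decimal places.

0.3831

Differing sites — 1:G/C (Tv); 3:G/A (Ti); 4:C/G (Tv); 7:T/G (Tv); 12:T/A (Tv); 20:A/G (Ti).
Of the 6 differences, 2 transitions and 4 transversions over 20 sites: P = 2/20 = 0.100000, Q = 4/20 = 0.200000.
d = −0.5·ln(0.600000) − 0.25·ln(0.600000) = −0.5·(-0.510826) − 0.25·(-0.510826) = 0.3831.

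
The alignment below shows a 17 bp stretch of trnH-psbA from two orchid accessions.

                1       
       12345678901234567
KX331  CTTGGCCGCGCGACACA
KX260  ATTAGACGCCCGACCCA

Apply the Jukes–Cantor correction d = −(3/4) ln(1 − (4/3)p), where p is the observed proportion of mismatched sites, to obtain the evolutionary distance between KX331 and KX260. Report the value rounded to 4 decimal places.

Mismatches occur at site 1 (C→A), site 4 (G→A), site 6 (C→A), site 10 (G→C), site 15 (A→C).
p = 5/17 = 0.294118.
d = −0.75 · ln(1 − (4/3)·0.294118) = −0.75 · ln(0.607843) = −0.75 · (-0.497839) = 0.3734.

0.3734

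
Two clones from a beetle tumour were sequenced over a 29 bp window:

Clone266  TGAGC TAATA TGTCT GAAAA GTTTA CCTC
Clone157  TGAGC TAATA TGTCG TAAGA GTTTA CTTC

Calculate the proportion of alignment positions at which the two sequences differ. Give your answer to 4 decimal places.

The sequences differ at positions 15 (T/G), 16 (G/T), 19 (A/G), 27 (C/T).
There are 4 differences over 29 sites, so p = 4/29 = 0.1379.

0.1379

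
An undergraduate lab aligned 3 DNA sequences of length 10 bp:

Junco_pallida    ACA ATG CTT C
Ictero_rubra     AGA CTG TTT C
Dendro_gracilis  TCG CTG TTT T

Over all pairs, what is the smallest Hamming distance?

Pairwise Hamming distances:
  Junco_pallida vs Ictero_rubra: 3
  Junco_pallida vs Dendro_gracilis: 5
  Ictero_rubra vs Dendro_gracilis: 4
The smallest is 3, between Junco_pallida and Ictero_rubra.

3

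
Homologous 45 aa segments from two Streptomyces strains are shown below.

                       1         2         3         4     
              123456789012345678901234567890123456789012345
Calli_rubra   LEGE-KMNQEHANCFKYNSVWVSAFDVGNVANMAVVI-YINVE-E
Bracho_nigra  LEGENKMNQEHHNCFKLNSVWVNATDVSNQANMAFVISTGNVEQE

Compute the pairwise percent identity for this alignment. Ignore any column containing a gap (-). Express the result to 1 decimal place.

78.6%

Excluding the 3 gap columns leaves 42 comparable sites.
Differing sites — 12:A/H; 17:Y/L; 23:S/N; 25:F/T; 28:G/S; 30:V/Q; 35:V/F; 39:Y/T; 40:I/G.
33 of the 42 comparable sites match, so the percent identity is 33/42 × 100 = 78.6%.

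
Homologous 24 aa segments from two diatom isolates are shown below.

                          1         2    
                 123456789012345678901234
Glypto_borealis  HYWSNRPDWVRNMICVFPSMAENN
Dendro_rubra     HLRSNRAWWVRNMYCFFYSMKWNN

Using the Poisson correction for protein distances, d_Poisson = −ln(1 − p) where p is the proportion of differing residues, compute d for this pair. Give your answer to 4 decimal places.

0.4700

The sequences differ at positions 2 (Y/L), 3 (W/R), 7 (P/A), 8 (D/W), 14 (I/Y), 16 (V/F), 18 (P/Y), 21 (A/K), 22 (E/W).
p = 9/24 = 0.375000.
d = −ln(1 − 0.375000) = −ln(0.625000) = 0.4700.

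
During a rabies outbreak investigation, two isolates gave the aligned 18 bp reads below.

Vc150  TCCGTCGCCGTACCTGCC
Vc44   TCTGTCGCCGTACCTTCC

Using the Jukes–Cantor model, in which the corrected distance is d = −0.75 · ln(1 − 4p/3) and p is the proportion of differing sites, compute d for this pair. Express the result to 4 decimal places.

0.1203

Differing sites — 3:C/T; 16:G/T.
p = 2/18 = 0.111111.
d = −0.75 · ln(1 − (4/3)·0.111111) = −0.75 · ln(0.851852) = −0.75 · (-0.160342) = 0.1203.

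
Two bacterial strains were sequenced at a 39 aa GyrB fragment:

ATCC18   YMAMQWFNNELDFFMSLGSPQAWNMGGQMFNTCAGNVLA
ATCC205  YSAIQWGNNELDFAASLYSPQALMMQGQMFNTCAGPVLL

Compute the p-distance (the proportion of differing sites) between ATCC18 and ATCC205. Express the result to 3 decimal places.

Mismatches occur at site 2 (M→S), site 4 (M→I), site 7 (F→G), site 14 (F→A), site 15 (M→A), site 18 (G→Y), site 23 (W→L), site 24 (N→M), site 26 (G→Q), site 36 (N→P), site 39 (A→L).
There are 11 differences over 39 sites, so p = 11/39 = 0.282.

0.282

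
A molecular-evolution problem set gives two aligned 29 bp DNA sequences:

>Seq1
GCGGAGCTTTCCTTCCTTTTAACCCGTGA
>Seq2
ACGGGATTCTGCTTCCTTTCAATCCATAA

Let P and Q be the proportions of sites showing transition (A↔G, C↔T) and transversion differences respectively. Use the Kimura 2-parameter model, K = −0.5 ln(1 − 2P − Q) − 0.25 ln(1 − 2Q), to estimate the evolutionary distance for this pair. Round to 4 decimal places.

Differing sites — 1:G/A (Ti); 5:A/G (Ti); 6:G/A (Ti); 7:C/T (Ti); 9:T/C (Ti); 11:C/G (Tv); 20:T/C (Ti); 23:C/T (Ti); 26:G/A (Ti); 28:G/A (Ti).
Of the 10 differences, 9 transitions and 1 transversion over 29 sites: P = 9/29 = 0.310345, Q = 1/29 = 0.034483.
d = −0.5·ln(0.344827) − 0.25·ln(0.931034) = −0.5·(-1.064712) − 0.25·(-0.071459) = 0.5502.

0.5502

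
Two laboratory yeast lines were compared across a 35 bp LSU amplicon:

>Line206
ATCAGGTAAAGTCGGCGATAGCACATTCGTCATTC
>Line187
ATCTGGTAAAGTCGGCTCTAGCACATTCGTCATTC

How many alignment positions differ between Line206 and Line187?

The sequences differ at positions 4 (A/T), 17 (G/T), 18 (A/C).
That gives 3 mismatches out of 35 aligned sites, so the Hamming distance is 3.

3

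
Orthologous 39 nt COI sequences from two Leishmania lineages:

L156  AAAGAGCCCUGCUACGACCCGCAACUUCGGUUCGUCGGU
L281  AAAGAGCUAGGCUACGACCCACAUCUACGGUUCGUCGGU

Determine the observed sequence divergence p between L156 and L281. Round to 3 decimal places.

0.154

The sequences differ at positions 8 (C/U), 9 (C/A), 10 (U/G), 21 (G/A), 24 (A/U), 27 (U/A).
There are 6 differences over 39 sites, so p = 6/39 = 0.154.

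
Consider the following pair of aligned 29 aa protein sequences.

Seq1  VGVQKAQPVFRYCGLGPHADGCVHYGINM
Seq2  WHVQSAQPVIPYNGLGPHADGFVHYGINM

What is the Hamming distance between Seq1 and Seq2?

The sequences differ at positions 1 (V/W), 2 (G/H), 5 (K/S), 10 (F/I), 11 (R/P), 13 (C/N), 22 (C/F).
That gives 7 mismatches out of 29 aligned sites, so the Hamming distance is 7.

7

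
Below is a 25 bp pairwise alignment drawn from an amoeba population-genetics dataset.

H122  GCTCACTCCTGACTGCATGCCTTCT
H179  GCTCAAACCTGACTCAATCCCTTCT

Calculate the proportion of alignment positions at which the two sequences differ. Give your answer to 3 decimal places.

Mismatches occur at site 6 (C↔A), site 7 (T↔A), site 15 (G↔C), site 16 (C↔A), site 19 (G↔C).
There are 5 differences over 25 sites, so p = 5/25 = 0.200.

0.200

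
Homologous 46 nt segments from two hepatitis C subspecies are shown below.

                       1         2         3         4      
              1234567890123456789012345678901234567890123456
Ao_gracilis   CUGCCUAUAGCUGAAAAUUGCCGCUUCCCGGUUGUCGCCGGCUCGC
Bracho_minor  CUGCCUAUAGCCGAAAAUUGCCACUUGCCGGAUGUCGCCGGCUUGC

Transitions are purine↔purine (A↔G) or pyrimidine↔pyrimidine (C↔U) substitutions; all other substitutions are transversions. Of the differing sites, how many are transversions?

2

The sequences differ at positions 12 (U/C, transition), 23 (G/A, transition), 27 (C/G, transversion), 32 (U/A, transversion), 44 (C/U, transition).
Of the 5 differences, 3 transitions and 2 transversions, so the answer is 2.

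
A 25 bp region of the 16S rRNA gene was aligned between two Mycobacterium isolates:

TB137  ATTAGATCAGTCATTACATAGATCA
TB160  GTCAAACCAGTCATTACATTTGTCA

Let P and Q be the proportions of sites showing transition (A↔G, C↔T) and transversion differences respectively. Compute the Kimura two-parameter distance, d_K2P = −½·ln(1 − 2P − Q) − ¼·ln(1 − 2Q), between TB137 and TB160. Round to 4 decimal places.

0.3706

Mismatches occur at site 1 (A↔G, transition), site 3 (T↔C, transition), site 5 (G↔A, transition), site 7 (T↔C, transition), site 20 (A↔T, transversion), site 21 (G↔T, transversion), site 22 (A↔G, transition).
Of the 7 differences, 5 transitions and 2 transversions over 25 sites: P = 5/25 = 0.200000, Q = 2/25 = 0.080000.
d = −0.5·ln(0.520000) − 0.25·ln(0.840000) = −0.5·(-0.653926) − 0.25·(-0.174353) = 0.3706.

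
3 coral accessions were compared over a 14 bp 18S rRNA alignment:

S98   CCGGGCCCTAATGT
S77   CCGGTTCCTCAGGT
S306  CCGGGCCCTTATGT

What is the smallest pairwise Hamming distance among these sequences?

Pairwise Hamming distances:
  S98 vs S77: 4
  S98 vs S306: 1
  S77 vs S306: 4
The smallest is 1, between S98 and S306.

1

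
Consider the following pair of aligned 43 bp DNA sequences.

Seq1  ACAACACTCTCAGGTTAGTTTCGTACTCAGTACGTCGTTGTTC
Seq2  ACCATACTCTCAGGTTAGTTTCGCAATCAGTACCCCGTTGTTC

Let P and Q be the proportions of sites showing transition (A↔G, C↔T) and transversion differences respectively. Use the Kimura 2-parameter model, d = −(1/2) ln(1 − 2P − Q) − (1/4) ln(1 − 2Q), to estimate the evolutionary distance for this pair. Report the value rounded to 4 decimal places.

Differing sites — 3:A/C (Tv); 5:C/T (Ti); 24:T/C (Ti); 26:C/A (Tv); 34:G/C (Tv); 35:T/C (Ti).
Of the 6 differences, 3 transitions and 3 transversions over 43 sites: P = 3/43 = 0.069767, Q = 3/43 = 0.069767.
d = −0.5·ln(0.790699) − 0.25·ln(0.860466) = −0.5·(-0.234838) − 0.25·(-0.150281) = 0.1550.

0.1550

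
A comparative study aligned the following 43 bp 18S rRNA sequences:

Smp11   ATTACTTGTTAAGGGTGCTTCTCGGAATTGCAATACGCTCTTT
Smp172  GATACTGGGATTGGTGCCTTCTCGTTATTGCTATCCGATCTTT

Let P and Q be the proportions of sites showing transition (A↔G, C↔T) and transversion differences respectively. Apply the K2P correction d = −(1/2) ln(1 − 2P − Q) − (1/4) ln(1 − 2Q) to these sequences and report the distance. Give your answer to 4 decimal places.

0.4960

Mismatches occur at site 1 (A↔G, transition), site 2 (T↔A, transversion), site 7 (T↔G, transversion), site 9 (T↔G, transversion), site 10 (T↔A, transversion), site 11 (A↔T, transversion), site 12 (A↔T, transversion), site 15 (G↔T, transversion), site 16 (T↔G, transversion), site 17 (G↔C, transversion), site 25 (G↔T, transversion), site 26 (A↔T, transversion), site 32 (A↔T, transversion), site 35 (A↔C, transversion), site 38 (C↔A, transversion).
Of the 15 differences, 1 transition and 14 transversions over 43 sites: P = 1/43 = 0.023256, Q = 14/43 = 0.325581.
d = −0.5·ln(0.627907) − 0.25·ln(0.348838) = −0.5·(-0.465363) − 0.25·(-1.053148) = 0.4960.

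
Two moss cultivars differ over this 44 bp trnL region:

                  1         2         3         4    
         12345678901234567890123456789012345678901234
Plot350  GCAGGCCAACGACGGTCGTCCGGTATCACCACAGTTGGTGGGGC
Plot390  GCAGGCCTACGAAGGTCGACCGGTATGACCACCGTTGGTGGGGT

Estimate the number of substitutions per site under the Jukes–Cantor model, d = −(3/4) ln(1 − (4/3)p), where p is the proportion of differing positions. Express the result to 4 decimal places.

0.1505

Differing sites — 8:A/T; 13:C/A; 19:T/A; 27:C/G; 33:A/C; 44:C/T.
p = 6/44 = 0.136364.
d = −0.75 · ln(1 − (4/3)·0.136364) = −0.75 · ln(0.818181) = −0.75 · (-0.200672) = 0.1505.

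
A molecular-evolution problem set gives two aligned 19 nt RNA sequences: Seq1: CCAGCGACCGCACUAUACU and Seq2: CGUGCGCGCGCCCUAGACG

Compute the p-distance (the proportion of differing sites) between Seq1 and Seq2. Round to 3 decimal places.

0.368

Differing sites — 2:C/G; 3:A/U; 7:A/C; 8:C/G; 12:A/C; 16:U/G; 19:U/G.
There are 7 differences over 19 sites, so p = 7/19 = 0.368.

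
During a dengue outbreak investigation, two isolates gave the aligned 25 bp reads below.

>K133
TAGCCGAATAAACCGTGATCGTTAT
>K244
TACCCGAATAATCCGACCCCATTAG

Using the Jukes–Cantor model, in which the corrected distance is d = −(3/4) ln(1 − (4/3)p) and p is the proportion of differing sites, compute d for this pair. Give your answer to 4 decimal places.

The sequences differ at positions 3 (G/C), 12 (A/T), 16 (T/A), 17 (G/C), 18 (A/C), 19 (T/C), 21 (G/A), 25 (T/G).
p = 8/25 = 0.320000.
d = −0.75 · ln(1 − (4/3)·0.320000) = −0.75 · ln(0.573333) = −0.75 · (-0.556289) = 0.4172.

0.4172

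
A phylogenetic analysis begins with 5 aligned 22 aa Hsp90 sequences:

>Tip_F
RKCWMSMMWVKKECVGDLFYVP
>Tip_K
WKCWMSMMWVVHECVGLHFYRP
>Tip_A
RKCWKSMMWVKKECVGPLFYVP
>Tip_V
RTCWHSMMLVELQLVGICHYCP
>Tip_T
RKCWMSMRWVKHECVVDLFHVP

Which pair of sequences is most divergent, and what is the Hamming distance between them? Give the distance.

14

Pairwise Hamming distances:
  Tip_F vs Tip_K: 6
  Tip_F vs Tip_A: 2
  Tip_F vs Tip_V: 11
  Tip_F vs Tip_T: 4
  Tip_K vs Tip_A: 7
  Tip_K vs Tip_V: 12
  Tip_K vs Tip_T: 8
  Tip_A vs Tip_V: 11
  Tip_A vs Tip_T: 6
  Tip_V vs Tip_T: 14
The largest is 14, between Tip_V and Tip_T.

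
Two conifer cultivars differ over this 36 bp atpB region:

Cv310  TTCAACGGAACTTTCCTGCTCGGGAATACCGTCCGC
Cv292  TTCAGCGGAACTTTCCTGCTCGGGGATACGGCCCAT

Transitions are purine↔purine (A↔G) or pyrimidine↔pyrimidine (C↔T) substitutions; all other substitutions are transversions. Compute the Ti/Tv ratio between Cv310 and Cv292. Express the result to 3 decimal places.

The sequences differ at positions 5 (A/G, transition), 25 (A/G, transition), 30 (C/G, transversion), 32 (T/C, transition), 35 (G/A, transition), 36 (C/T, transition).
Of the 6 differences, 5 transitions and 1 transversion, so Ti/Tv = 5/1 = 5.000.

5.000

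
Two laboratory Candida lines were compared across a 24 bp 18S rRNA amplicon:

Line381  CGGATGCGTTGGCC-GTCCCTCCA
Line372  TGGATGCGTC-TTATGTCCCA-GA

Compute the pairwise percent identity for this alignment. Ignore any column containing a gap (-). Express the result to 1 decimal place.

Excluding the 3 gap columns leaves 21 comparable sites.
Mismatches occur at site 1 (C/T), site 10 (T/C), site 12 (G/T), site 13 (C/T), site 14 (C/A), site 21 (T/A), site 23 (C/G).
14 of the 21 comparable sites match, so the percent identity is 14/21 × 100 = 66.7%.

66.7%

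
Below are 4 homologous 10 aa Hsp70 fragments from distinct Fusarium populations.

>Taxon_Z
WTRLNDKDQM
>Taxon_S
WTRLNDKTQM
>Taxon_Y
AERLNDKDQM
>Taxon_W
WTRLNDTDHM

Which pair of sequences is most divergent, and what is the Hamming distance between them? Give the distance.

4

Pairwise Hamming distances:
  Taxon_Z vs Taxon_S: 1
  Taxon_Z vs Taxon_Y: 2
  Taxon_Z vs Taxon_W: 2
  Taxon_S vs Taxon_Y: 3
  Taxon_S vs Taxon_W: 3
  Taxon_Y vs Taxon_W: 4
The largest is 4, between Taxon_Y and Taxon_W.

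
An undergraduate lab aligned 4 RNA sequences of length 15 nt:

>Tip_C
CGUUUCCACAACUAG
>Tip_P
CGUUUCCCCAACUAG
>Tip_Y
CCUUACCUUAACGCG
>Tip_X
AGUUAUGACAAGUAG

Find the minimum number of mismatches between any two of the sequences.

1

Pairwise Hamming distances:
  Tip_C vs Tip_P: 1
  Tip_C vs Tip_Y: 6
  Tip_C vs Tip_X: 5
  Tip_P vs Tip_Y: 6
  Tip_P vs Tip_X: 6
  Tip_Y vs Tip_X: 9
The smallest is 1, between Tip_C and Tip_P.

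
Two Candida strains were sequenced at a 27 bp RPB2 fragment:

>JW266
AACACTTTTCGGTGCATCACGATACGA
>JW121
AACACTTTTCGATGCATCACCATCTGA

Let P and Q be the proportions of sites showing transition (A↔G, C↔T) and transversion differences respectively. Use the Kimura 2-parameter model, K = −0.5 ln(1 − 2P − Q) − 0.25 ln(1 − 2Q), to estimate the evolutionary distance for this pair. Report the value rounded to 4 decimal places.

0.1657

The sequences differ at positions 12 (G/A, transition), 21 (G/C, transversion), 24 (A/C, transversion), 25 (C/T, transition).
Of the 4 differences, 2 transitions and 2 transversions over 27 sites: P = 2/27 = 0.074074, Q = 2/27 = 0.074074.
d = −0.5·ln(0.777778) − 0.25·ln(0.851852) = −0.5·(-0.251314) − 0.25·(-0.160342) = 0.1657.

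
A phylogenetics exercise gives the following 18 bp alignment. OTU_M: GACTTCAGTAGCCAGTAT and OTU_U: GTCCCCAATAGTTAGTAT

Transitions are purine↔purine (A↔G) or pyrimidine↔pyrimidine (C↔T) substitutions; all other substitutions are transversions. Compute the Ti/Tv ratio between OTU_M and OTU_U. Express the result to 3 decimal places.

The sequences differ at positions 2 (A/T, transversion), 4 (T/C, transition), 5 (T/C, transition), 8 (G/A, transition), 12 (C/T, transition), 13 (C/T, transition).
Of the 6 differences, 5 transitions and 1 transversion, so Ti/Tv = 5/1 = 5.000.

5.000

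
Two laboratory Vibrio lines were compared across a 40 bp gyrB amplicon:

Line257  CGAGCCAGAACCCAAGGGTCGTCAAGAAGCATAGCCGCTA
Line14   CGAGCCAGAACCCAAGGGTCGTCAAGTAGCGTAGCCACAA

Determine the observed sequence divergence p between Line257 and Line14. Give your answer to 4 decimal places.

The sequences differ at positions 27 (A/T), 31 (A/G), 37 (G/A), 39 (T/A).
There are 4 differences over 40 sites, so p = 4/40 = 0.1000.

0.1000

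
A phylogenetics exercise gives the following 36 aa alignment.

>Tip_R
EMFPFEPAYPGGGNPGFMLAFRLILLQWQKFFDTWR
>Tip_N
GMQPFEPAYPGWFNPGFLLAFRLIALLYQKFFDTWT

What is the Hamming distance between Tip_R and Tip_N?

Differing sites — 1:E/G; 3:F/Q; 12:G/W; 13:G/F; 18:M/L; 25:L/A; 27:Q/L; 28:W/Y; 36:R/T.
That gives 9 mismatches out of 36 aligned sites, so the Hamming distance is 9.

9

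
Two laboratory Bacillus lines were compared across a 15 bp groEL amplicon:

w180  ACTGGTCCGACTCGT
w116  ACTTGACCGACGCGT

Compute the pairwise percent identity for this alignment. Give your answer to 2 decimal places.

80.00%

The sequences differ at positions 4 (G/T), 6 (T/A), 12 (T/G).
12 of the 15 sites match, so the percent identity is 12/15 × 100 = 80.00%.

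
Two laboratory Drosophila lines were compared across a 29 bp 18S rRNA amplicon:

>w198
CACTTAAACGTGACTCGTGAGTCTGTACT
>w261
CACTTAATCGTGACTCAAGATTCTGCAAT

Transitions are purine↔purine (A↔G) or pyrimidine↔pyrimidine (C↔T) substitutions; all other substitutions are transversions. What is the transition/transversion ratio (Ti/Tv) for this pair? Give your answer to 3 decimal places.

0.500

Differing sites — 8:A/T (Tv); 17:G/A (Ti); 18:T/A (Tv); 21:G/T (Tv); 26:T/C (Ti); 28:C/A (Tv).
Of the 6 differences, 2 transitions and 4 transversions, so Ti/Tv = 2/4 = 0.500.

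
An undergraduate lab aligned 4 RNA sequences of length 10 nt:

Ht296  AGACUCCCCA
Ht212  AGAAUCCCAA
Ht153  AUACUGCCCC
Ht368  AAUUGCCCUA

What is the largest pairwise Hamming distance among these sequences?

Pairwise Hamming distances:
  Ht296 vs Ht212: 2
  Ht296 vs Ht153: 3
  Ht296 vs Ht368: 5
  Ht212 vs Ht153: 5
  Ht212 vs Ht368: 5
  Ht153 vs Ht368: 7
The largest is 7, between Ht153 and Ht368.

7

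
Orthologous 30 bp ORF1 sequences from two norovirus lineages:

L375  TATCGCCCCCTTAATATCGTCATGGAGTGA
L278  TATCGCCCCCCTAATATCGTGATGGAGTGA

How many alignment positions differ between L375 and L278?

2

The sequences differ at positions 11 (T/C), 21 (C/G).
That gives 2 mismatches out of 30 aligned sites, so the Hamming distance is 2.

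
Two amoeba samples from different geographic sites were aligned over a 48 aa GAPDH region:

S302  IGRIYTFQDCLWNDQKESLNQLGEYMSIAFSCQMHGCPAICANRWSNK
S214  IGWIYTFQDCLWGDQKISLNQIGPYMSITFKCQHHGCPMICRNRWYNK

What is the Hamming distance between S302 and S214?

The sequences differ at positions 3 (R/W), 13 (N/G), 17 (E/I), 22 (L/I), 24 (E/P), 29 (A/T), 31 (S/K), 34 (M/H), 39 (A/M), 42 (A/R), 46 (S/Y).
That gives 11 mismatches out of 48 aligned sites, so the Hamming distance is 11.

11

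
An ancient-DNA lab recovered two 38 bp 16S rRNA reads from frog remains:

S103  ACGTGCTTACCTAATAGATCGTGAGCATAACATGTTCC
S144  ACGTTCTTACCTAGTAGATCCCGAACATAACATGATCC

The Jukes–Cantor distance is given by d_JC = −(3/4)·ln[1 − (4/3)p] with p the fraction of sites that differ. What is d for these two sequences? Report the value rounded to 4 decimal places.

0.1773

Differing sites — 5:G/T; 14:A/G; 21:G/C; 22:T/C; 25:G/A; 35:T/A.
p = 6/38 = 0.157895.
d = −0.75 · ln(1 − (4/3)·0.157895) = −0.75 · ln(0.789473) = −0.75 · (-0.236390) = 0.1773.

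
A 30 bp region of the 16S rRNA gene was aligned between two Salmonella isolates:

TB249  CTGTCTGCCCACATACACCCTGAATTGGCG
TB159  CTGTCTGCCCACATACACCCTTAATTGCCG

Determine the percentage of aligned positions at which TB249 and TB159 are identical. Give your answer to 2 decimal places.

The sequences differ at positions 22 (G/T), 28 (G/C).
28 of the 30 sites match, so the percent identity is 28/30 × 100 = 93.33%.

93.33%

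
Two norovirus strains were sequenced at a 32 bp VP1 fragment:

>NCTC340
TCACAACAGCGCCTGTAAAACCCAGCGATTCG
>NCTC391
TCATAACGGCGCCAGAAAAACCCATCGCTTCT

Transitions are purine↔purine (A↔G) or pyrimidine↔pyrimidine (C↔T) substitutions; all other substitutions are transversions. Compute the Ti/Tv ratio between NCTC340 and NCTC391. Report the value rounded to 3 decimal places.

0.400

Mismatches occur at site 4 (C↔T, transition), site 8 (A↔G, transition), site 14 (T↔A, transversion), site 16 (T↔A, transversion), site 25 (G↔T, transversion), site 28 (A↔C, transversion), site 32 (G↔T, transversion).
Of the 7 differences, 2 transitions and 5 transversions, so Ti/Tv = 2/5 = 0.400.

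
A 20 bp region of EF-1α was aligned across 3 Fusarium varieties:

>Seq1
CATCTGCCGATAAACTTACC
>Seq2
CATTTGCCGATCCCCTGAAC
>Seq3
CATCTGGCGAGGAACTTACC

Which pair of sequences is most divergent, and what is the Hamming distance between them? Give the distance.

Pairwise Hamming distances:
  Seq1 vs Seq2: 6
  Seq1 vs Seq3: 3
  Seq2 vs Seq3: 8
The largest is 8, between Seq2 and Seq3.

8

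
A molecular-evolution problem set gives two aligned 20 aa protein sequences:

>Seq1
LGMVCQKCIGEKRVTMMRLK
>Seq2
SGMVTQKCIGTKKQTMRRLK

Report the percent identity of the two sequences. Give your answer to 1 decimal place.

Differing sites — 1:L/S; 5:C/T; 11:E/T; 13:R/K; 14:V/Q; 17:M/R.
14 of the 20 sites match, so the percent identity is 14/20 × 100 = 70.0%.

70.0%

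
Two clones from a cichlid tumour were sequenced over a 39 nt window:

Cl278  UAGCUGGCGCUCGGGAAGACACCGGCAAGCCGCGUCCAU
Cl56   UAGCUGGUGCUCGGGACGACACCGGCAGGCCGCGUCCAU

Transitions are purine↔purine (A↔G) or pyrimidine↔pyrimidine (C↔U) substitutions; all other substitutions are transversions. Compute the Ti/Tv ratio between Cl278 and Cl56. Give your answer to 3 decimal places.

2.000

Differing sites — 8:C/U (Ti); 17:A/C (Tv); 28:A/G (Ti).
Of the 3 differences, 2 transitions and 1 transversion, so Ti/Tv = 2/1 = 2.000.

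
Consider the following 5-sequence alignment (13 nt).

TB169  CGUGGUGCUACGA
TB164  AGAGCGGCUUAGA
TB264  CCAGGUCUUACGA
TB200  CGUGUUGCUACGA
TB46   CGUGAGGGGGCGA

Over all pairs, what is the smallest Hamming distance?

1

Pairwise Hamming distances:
  TB169 vs TB164: 6
  TB169 vs TB264: 4
  TB169 vs TB200: 1
  TB169 vs TB46: 5
  TB164 vs TB264: 8
  TB164 vs TB200: 6
  TB164 vs TB46: 7
  TB264 vs TB200: 5
  TB264 vs TB46: 8
  TB200 vs TB46: 5
The smallest is 1, between TB169 and TB200.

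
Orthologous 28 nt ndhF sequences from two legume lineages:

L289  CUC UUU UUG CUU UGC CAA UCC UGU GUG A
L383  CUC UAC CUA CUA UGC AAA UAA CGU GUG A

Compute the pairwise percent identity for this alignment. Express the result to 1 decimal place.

67.9%

The sequences differ at positions 5 (U/A), 6 (U/C), 7 (U/C), 9 (G/A), 12 (U/A), 16 (C/A), 20 (C/A), 21 (C/A), 22 (U/C).
19 of the 28 sites match, so the percent identity is 19/28 × 100 = 67.9%.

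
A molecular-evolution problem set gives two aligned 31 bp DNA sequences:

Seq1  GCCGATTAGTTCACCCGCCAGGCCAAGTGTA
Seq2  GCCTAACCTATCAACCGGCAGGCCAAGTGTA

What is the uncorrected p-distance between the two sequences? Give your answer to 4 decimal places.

0.2581

The sequences differ at positions 4 (G/T), 6 (T/A), 7 (T/C), 8 (A/C), 9 (G/T), 10 (T/A), 14 (C/A), 18 (C/G).
There are 8 differences over 31 sites, so p = 8/31 = 0.2581.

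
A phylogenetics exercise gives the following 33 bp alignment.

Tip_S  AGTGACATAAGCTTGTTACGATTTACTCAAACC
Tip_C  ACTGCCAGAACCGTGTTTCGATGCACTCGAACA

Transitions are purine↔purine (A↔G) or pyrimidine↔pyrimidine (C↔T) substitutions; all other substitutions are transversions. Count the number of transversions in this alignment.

8

Differing sites — 2:G/C (Tv); 5:A/C (Tv); 8:T/G (Tv); 11:G/C (Tv); 13:T/G (Tv); 18:A/T (Tv); 23:T/G (Tv); 24:T/C (Ti); 29:A/G (Ti); 33:C/A (Tv).
Of the 10 differences, 2 transitions and 8 transversions, so the answer is 8.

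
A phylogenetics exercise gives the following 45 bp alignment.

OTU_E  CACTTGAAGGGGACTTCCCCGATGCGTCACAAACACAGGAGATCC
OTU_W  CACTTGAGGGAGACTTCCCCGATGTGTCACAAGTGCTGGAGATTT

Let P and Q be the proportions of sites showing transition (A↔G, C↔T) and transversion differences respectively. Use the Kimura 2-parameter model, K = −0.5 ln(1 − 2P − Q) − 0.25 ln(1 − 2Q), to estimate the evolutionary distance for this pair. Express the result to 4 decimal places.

Differing sites — 8:A/G (Ti); 11:G/A (Ti); 25:C/T (Ti); 33:A/G (Ti); 34:C/T (Ti); 35:A/G (Ti); 37:A/T (Tv); 44:C/T (Ti); 45:C/T (Ti).
Of the 9 differences, 8 transitions and 1 transversion over 45 sites: P = 8/45 = 0.177778, Q = 1/45 = 0.022222.
d = −0.5·ln(0.622222) − 0.25·ln(0.955556) = −0.5·(-0.474458) − 0.25·(-0.045462) = 0.2486.

0.2486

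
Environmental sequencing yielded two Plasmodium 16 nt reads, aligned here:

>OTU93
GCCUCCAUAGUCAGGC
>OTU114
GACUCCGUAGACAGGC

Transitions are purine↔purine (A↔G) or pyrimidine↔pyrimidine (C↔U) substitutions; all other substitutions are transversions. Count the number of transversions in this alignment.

2

Differing sites — 2:C/A (Tv); 7:A/G (Ti); 11:U/A (Tv).
Of the 3 differences, 1 transition and 2 transversions, so the answer is 2.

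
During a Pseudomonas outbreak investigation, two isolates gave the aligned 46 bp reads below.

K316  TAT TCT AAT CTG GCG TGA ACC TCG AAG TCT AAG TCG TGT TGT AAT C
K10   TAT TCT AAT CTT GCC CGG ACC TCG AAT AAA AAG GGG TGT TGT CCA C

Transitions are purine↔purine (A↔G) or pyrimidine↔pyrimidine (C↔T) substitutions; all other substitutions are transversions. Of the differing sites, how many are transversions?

11

Differing sites — 12:G/T (Tv); 15:G/C (Tv); 16:T/C (Ti); 18:A/G (Ti); 27:G/T (Tv); 28:T/A (Tv); 29:C/A (Tv); 30:T/A (Tv); 34:T/G (Tv); 35:C/G (Tv); 43:A/C (Tv); 44:A/C (Tv); 45:T/A (Tv).
Of the 13 differences, 2 transitions and 11 transversions, so the answer is 11.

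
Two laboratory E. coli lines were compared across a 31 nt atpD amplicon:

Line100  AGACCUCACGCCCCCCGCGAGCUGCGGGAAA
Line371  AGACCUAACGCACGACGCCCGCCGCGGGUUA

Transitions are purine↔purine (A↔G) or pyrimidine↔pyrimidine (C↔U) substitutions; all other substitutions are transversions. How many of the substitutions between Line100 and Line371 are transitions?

1

The sequences differ at positions 7 (C/A, transversion), 12 (C/A, transversion), 14 (C/G, transversion), 15 (C/A, transversion), 19 (G/C, transversion), 20 (A/C, transversion), 23 (U/C, transition), 29 (A/U, transversion), 30 (A/U, transversion).
Of the 9 differences, 1 transition and 8 transversions, so the answer is 1.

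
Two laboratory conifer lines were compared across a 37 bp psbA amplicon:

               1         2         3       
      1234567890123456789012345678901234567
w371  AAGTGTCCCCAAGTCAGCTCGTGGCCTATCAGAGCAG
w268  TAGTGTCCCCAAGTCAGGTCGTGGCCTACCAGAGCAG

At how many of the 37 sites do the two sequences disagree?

3

Differing sites — 1:A/T; 18:C/G; 29:T/C.
That gives 3 mismatches out of 37 aligned sites, so the Hamming distance is 3.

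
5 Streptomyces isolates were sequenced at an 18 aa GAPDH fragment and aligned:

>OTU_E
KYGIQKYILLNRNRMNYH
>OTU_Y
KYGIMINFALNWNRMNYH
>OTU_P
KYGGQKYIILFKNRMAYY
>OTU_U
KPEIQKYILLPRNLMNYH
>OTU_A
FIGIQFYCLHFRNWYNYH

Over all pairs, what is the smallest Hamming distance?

Pairwise Hamming distances:
  OTU_E vs OTU_Y: 6
  OTU_E vs OTU_P: 6
  OTU_E vs OTU_U: 4
  OTU_E vs OTU_A: 8
  OTU_Y vs OTU_P: 10
  OTU_Y vs OTU_U: 10
  OTU_Y vs OTU_A: 12
  OTU_P vs OTU_U: 9
  OTU_P vs OTU_A: 12
  OTU_U vs OTU_A: 9
The smallest is 4, between OTU_E and OTU_U.

4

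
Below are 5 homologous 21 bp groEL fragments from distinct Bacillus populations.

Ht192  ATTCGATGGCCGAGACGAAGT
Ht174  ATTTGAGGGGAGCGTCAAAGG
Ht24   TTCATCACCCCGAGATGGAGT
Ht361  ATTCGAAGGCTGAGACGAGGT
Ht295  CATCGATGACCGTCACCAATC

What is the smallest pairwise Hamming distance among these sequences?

3

Pairwise Hamming distances:
  Ht192 vs Ht174: 8
  Ht192 vs Ht24: 10
  Ht192 vs Ht361: 3
  Ht192 vs Ht295: 8
  Ht174 vs Ht24: 16
  Ht174 vs Ht361: 9
  Ht174 vs Ht295: 13
  Ht24 vs Ht361: 11
  Ht24 vs Ht295: 16
  Ht361 vs Ht295: 11
The smallest is 3, between Ht192 and Ht361.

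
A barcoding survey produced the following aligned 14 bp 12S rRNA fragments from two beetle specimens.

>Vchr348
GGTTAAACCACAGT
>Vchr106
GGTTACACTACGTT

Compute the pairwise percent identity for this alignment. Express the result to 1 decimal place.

71.4%

The sequences differ at positions 6 (A/C), 9 (C/T), 12 (A/G), 13 (G/T).
10 of the 14 sites match, so the percent identity is 10/14 × 100 = 71.4%.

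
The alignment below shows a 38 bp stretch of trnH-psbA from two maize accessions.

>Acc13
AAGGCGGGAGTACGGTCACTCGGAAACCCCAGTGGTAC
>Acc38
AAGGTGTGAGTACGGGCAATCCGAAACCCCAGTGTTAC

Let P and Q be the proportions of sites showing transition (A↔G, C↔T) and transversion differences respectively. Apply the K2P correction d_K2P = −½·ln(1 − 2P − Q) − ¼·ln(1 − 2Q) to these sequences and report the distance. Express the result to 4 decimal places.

0.1781

Differing sites — 5:C/T (Ti); 7:G/T (Tv); 16:T/G (Tv); 19:C/A (Tv); 22:G/C (Tv); 35:G/T (Tv).
Of the 6 differences, 1 transition and 5 transversions over 38 sites: P = 1/38 = 0.026316, Q = 5/38 = 0.131579.
d = −0.5·ln(0.815789) − 0.25·ln(0.736842) = −0.5·(-0.203600) − 0.25·(-0.305382) = 0.1781.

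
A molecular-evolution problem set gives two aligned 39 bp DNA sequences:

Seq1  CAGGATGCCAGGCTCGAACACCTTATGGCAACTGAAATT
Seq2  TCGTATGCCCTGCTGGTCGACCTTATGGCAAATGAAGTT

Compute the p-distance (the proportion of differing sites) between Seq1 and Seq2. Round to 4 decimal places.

0.2821

The sequences differ at positions 1 (C/T), 2 (A/C), 4 (G/T), 10 (A/C), 11 (G/T), 15 (C/G), 17 (A/T), 18 (A/C), 19 (C/G), 32 (C/A), 37 (A/G).
There are 11 differences over 39 sites, so p = 11/39 = 0.2821.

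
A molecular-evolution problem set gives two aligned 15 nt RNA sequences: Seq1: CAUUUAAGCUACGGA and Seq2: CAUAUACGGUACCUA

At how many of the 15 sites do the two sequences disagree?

5

Differing sites — 4:U/A; 7:A/C; 9:C/G; 13:G/C; 14:G/U.
That gives 5 mismatches out of 15 aligned sites, so the Hamming distance is 5.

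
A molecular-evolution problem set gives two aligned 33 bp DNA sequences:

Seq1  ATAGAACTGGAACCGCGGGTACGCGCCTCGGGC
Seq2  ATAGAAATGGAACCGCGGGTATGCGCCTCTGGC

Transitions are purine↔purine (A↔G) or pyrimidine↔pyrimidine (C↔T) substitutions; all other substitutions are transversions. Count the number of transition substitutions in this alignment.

1

The sequences differ at positions 7 (C/A, transversion), 22 (C/T, transition), 30 (G/T, transversion).
Of the 3 differences, 1 transition and 2 transversions, so the answer is 1.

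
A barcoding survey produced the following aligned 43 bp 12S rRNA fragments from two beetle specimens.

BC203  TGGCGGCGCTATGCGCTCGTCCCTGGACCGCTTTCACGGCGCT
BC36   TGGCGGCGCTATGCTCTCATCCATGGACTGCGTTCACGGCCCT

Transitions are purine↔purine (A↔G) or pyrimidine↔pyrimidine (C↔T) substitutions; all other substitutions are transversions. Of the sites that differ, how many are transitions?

2

The sequences differ at positions 15 (G/T, transversion), 19 (G/A, transition), 23 (C/A, transversion), 29 (C/T, transition), 32 (T/G, transversion), 41 (G/C, transversion).
Of the 6 differences, 2 transitions and 4 transversions, so the answer is 2.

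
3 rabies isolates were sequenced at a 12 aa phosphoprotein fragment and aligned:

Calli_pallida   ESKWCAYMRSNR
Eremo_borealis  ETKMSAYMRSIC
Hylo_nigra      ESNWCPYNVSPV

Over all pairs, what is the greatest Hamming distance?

Pairwise Hamming distances:
  Calli_pallida vs Eremo_borealis: 5
  Calli_pallida vs Hylo_nigra: 6
  Eremo_borealis vs Hylo_nigra: 9
The largest is 9, between Eremo_borealis and Hylo_nigra.

9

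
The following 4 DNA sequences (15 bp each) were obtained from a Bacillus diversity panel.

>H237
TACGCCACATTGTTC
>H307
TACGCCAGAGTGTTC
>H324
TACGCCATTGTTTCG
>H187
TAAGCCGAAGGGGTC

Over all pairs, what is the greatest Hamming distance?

Pairwise Hamming distances:
  H237 vs H307: 2
  H237 vs H324: 6
  H237 vs H187: 6
  H307 vs H324: 5
  H307 vs H187: 5
  H324 vs H187: 9
The largest is 9, between H324 and H187.

9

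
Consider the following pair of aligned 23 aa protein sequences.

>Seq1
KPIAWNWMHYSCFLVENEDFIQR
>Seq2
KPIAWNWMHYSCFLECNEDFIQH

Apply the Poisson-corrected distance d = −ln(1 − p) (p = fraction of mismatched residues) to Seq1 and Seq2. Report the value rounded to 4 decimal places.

0.1398

Differing sites — 15:V/E; 16:E/C; 23:R/H.
p = 3/23 = 0.130435.
d = −ln(1 − 0.130435) = −ln(0.869565) = 0.1398.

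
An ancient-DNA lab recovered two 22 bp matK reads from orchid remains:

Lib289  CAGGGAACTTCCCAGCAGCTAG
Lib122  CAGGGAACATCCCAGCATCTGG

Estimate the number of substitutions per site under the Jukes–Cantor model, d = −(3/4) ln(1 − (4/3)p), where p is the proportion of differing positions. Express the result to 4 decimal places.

0.1505

Mismatches occur at site 9 (T/A), site 18 (G/T), site 21 (A/G).
p = 3/22 = 0.136364.
d = −0.75 · ln(1 − (4/3)·0.136364) = −0.75 · ln(0.818181) = −0.75 · (-0.200672) = 0.1505.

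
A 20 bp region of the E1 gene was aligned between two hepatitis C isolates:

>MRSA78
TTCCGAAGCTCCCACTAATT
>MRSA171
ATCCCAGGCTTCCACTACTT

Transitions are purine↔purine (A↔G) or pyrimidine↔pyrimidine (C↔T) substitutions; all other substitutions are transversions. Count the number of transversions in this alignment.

3

Differing sites — 1:T/A (Tv); 5:G/C (Tv); 7:A/G (Ti); 11:C/T (Ti); 18:A/C (Tv).
Of the 5 differences, 2 transitions and 3 transversions, so the answer is 3.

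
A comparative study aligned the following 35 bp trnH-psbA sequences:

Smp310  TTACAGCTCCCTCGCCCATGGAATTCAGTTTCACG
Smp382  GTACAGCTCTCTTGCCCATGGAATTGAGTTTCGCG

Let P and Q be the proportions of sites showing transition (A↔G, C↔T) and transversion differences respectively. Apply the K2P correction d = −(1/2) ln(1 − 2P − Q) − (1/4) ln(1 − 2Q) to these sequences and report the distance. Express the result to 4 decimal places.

0.1601

Differing sites — 1:T/G (Tv); 10:C/T (Ti); 13:C/T (Ti); 26:C/G (Tv); 33:A/G (Ti).
Of the 5 differences, 3 transitions and 2 transversions over 35 sites: P = 3/35 = 0.085714, Q = 2/35 = 0.057143.
d = −0.5·ln(0.771429) − 0.25·ln(0.885714) = −0.5·(-0.259511) − 0.25·(-0.121361) = 0.1601.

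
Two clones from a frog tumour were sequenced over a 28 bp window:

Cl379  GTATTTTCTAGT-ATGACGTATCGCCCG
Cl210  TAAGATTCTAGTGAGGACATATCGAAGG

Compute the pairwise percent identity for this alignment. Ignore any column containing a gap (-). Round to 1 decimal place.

66.7%

Excluding the 1 gap column leaves 27 comparable sites.
Mismatches occur at site 1 (G→T), site 2 (T→A), site 4 (T→G), site 5 (T→A), site 15 (T→G), site 19 (G→A), site 25 (C→A), site 26 (C→A), site 27 (C→G).
18 of the 27 comparable sites match, so the percent identity is 18/27 × 100 = 66.7%.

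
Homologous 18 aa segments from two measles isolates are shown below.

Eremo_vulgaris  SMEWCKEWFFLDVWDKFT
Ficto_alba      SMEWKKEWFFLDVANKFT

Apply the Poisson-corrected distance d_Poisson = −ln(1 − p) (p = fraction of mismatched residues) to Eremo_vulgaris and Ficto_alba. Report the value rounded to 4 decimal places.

The sequences differ at positions 5 (C/K), 14 (W/A), 15 (D/N).
p = 3/18 = 0.166667.
d = −ln(1 − 0.166667) = −ln(0.833333) = 0.1823.

0.1823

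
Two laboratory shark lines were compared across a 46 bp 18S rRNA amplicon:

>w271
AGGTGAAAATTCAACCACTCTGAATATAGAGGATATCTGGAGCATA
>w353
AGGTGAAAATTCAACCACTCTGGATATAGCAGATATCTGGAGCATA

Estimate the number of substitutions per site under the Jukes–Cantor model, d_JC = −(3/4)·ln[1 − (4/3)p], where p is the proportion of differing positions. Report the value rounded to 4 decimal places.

Mismatches occur at site 23 (A↔G), site 30 (A↔C), site 31 (G↔A).
p = 3/46 = 0.065217.
d = −0.75 · ln(1 − (4/3)·0.065217) = −0.75 · ln(0.913044) = −0.75 · (-0.090971) = 0.0682.

0.0682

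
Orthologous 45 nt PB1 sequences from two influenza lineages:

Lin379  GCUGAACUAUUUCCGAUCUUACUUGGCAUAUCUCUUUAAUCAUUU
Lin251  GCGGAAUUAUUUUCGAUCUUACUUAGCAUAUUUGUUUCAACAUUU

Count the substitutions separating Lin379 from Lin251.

Differing sites — 3:U/G; 7:C/U; 13:C/U; 25:G/A; 32:C/U; 34:C/G; 38:A/C; 40:U/A.
That gives 8 mismatches out of 45 aligned sites, so the Hamming distance is 8.

8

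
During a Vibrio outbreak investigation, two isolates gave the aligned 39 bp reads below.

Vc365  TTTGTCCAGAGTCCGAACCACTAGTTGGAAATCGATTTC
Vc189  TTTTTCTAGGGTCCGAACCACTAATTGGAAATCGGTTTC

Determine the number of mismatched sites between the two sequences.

5

Differing sites — 4:G/T; 7:C/T; 10:A/G; 24:G/A; 35:A/G.
That gives 5 mismatches out of 39 aligned sites, so the Hamming distance is 5.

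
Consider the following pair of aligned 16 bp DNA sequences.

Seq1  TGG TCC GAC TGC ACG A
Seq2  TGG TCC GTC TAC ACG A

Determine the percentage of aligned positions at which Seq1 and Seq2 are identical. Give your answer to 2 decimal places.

Mismatches occur at site 8 (A→T), site 11 (G→A).
14 of the 16 sites match, so the percent identity is 14/16 × 100 = 87.50%.

87.50%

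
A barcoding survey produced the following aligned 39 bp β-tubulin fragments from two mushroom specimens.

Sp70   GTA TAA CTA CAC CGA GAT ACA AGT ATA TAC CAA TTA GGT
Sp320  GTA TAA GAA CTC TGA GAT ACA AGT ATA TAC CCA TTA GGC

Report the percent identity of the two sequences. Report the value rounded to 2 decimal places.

Differing sites — 7:C/G; 8:T/A; 11:A/T; 13:C/T; 32:A/C; 39:T/C.
33 of the 39 sites match, so the percent identity is 33/39 × 100 = 84.62%.

84.62%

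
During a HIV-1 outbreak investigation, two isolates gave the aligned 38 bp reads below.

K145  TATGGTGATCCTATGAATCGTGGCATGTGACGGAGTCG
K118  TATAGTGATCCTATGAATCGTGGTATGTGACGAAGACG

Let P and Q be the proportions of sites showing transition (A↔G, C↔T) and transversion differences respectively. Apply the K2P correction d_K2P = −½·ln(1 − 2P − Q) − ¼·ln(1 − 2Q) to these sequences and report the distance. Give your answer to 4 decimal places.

0.1153

The sequences differ at positions 4 (G/A, transition), 24 (C/T, transition), 33 (G/A, transition), 36 (T/A, transversion).
Of the 4 differences, 3 transitions and 1 transversion over 38 sites: P = 3/38 = 0.078947, Q = 1/38 = 0.026316.
d = −0.5·ln(0.815790) − 0.25·ln(0.947368) = −0.5·(-0.203598) − 0.25·(-0.054068) = 0.1153.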